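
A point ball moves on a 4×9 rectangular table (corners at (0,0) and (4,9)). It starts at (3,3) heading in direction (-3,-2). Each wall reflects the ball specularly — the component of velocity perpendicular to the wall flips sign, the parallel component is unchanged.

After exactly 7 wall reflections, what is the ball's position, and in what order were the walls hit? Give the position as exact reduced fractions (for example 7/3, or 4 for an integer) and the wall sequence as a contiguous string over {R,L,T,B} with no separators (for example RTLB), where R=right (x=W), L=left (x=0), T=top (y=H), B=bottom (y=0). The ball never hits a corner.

1. t=1 → L at (0,1); v=(3,-2)
2. t=1/2 → B at (3/2,0); v=(3,2)
3. t=5/6 → R at (4,5/3); v=(-3,2)
4. t=4/3 → L at (0,13/3); v=(3,2)
5. t=4/3 → R at (4,7); v=(-3,2)
6. t=1 → T at (1,9); v=(-3,-2)
7. t=1/3 → L at (0,25/3); v=(3,-2)

Final position: (0,25/3)
Wall sequence: LBRLRTL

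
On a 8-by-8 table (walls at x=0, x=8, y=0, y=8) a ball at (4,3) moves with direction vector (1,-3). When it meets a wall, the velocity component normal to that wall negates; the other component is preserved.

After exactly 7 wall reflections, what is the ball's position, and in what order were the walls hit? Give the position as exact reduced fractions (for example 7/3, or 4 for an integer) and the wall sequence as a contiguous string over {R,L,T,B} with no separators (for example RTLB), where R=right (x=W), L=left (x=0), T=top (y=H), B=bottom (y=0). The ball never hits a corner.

Final position: (0,1)
Wall sequence: BTRBTBL

1. t=1 → B at (5,0); v=(1,3)
2. t=8/3 → T at (23/3,8); v=(1,-3)
3. t=1/3 → R at (8,7); v=(-1,-3)
4. t=7/3 → B at (17/3,0); v=(-1,3)
5. t=8/3 → T at (3,8); v=(-1,-3)
6. t=8/3 → B at (1/3,0); v=(-1,3)
7. t=1/3 → L at (0,1); v=(1,3)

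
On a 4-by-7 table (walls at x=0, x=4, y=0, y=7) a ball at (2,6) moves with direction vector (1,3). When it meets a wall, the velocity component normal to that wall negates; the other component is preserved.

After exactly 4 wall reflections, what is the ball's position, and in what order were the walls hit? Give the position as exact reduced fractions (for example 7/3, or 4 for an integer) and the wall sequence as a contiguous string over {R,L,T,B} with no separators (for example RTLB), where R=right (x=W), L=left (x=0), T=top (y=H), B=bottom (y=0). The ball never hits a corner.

1. t=1/3 → T at (7/3,7); v=(1,-3)
2. t=5/3 → R at (4,2); v=(-1,-3)
3. t=2/3 → B at (10/3,0); v=(-1,3)
4. t=7/3 → T at (1,7); v=(-1,-3)

Final position: (1,7)
Wall sequence: TRBT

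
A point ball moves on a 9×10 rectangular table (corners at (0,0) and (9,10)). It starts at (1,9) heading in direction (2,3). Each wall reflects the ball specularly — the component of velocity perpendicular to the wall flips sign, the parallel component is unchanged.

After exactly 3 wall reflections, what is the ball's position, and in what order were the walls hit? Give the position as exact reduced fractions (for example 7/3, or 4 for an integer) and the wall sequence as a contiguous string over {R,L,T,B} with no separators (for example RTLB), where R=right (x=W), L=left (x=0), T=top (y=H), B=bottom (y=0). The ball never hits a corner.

1. t=1/3 → T at (5/3,10); v=(2,-3)
2. t=10/3 → B at (25/3,0); v=(2,3)
3. t=1/3 → R at (9,1); v=(-2,3)

Final position: (9,1)
Wall sequence: TBR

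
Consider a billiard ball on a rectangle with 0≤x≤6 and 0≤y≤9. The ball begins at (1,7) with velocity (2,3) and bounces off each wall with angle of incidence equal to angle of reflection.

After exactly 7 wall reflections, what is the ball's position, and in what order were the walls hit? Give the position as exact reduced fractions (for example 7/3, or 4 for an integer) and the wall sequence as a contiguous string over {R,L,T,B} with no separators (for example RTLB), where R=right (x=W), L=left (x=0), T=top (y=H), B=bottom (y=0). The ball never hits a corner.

Final position: (11/3,0)
Wall sequence: TRBLTRB

1. t=2/3 → T at (7/3,9); v=(2,-3)
2. t=11/6 → R at (6,7/2); v=(-2,-3)
3. t=7/6 → B at (11/3,0); v=(-2,3)
4. t=11/6 → L at (0,11/2); v=(2,3)
5. t=7/6 → T at (7/3,9); v=(2,-3)
6. t=11/6 → R at (6,7/2); v=(-2,-3)
7. t=7/6 → B at (11/3,0); v=(-2,3)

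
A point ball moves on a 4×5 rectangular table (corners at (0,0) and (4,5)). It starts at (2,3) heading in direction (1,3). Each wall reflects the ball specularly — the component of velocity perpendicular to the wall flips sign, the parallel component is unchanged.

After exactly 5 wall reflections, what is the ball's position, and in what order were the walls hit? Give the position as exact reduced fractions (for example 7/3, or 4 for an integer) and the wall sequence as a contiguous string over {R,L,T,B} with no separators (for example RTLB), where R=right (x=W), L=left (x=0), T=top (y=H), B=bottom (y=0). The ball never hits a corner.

1. t=2/3 → T at (8/3,5); v=(1,-3)
2. t=4/3 → R at (4,1); v=(-1,-3)
3. t=1/3 → B at (11/3,0); v=(-1,3)
4. t=5/3 → T at (2,5); v=(-1,-3)
5. t=5/3 → B at (1/3,0); v=(-1,3)

Final position: (1/3,0)
Wall sequence: TRBTB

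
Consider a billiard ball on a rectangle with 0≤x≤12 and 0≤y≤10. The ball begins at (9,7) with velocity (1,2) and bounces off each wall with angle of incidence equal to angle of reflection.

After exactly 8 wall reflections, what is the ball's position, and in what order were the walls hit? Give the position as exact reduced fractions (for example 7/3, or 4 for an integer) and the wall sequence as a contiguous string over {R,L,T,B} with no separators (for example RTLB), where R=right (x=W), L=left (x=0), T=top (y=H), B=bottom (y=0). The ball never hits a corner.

1. t=3/2 → T at (21/2,10); v=(1,-2)
2. t=3/2 → R at (12,7); v=(-1,-2)
3. t=7/2 → B at (17/2,0); v=(-1,2)
4. t=5 → T at (7/2,10); v=(-1,-2)
5. t=7/2 → L at (0,3); v=(1,-2)
6. t=3/2 → B at (3/2,0); v=(1,2)
7. t=5 → T at (13/2,10); v=(1,-2)
8. t=5 → B at (23/2,0); v=(1,2)

Final position: (23/2,0)
Wall sequence: TRBTLBTB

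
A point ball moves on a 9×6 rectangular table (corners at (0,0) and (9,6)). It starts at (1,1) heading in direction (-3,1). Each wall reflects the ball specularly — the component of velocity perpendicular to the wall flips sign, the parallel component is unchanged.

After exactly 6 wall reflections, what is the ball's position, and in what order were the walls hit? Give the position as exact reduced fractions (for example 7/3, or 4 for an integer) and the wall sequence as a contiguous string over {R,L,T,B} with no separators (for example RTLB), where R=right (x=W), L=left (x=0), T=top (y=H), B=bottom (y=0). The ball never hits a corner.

Final position: (4,0)
Wall sequence: LRTLRB

1. t=1/3 → L at (0,4/3); v=(3,1)
2. t=3 → R at (9,13/3); v=(-3,1)
3. t=5/3 → T at (4,6); v=(-3,-1)
4. t=4/3 → L at (0,14/3); v=(3,-1)
5. t=3 → R at (9,5/3); v=(-3,-1)
6. t=5/3 → B at (4,0); v=(-3,1)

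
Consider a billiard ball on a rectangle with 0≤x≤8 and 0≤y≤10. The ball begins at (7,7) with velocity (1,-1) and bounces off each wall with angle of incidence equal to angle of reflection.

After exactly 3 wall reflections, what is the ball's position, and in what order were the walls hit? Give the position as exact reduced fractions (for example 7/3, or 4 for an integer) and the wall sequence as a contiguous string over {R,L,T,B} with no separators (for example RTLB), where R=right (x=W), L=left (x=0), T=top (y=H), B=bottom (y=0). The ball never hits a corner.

1. t=1 → R at (8,6); v=(-1,-1)
2. t=6 → B at (2,0); v=(-1,1)
3. t=2 → L at (0,2); v=(1,1)

Final position: (0,2)
Wall sequence: RBL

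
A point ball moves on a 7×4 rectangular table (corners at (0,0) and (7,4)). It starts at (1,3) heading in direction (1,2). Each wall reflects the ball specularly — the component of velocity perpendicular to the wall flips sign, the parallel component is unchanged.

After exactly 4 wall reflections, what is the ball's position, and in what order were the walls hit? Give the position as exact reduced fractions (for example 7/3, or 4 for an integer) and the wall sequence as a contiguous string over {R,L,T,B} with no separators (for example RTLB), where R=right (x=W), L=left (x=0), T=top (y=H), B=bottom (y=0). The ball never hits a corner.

1. t=1/2 → T at (3/2,4); v=(1,-2)
2. t=2 → B at (7/2,0); v=(1,2)
3. t=2 → T at (11/2,4); v=(1,-2)
4. t=3/2 → R at (7,1); v=(-1,-2)

Final position: (7,1)
Wall sequence: TBTR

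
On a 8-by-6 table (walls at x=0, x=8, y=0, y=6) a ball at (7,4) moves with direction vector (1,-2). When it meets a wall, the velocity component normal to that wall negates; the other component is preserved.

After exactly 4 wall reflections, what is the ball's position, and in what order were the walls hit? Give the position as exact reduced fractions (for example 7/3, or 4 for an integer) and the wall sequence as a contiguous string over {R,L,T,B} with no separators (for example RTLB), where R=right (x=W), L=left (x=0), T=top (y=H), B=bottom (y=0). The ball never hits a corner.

1. t=1 → R at (8,2); v=(-1,-2)
2. t=1 → B at (7,0); v=(-1,2)
3. t=3 → T at (4,6); v=(-1,-2)
4. t=3 → B at (1,0); v=(-1,2)

Final position: (1,0)
Wall sequence: RBTB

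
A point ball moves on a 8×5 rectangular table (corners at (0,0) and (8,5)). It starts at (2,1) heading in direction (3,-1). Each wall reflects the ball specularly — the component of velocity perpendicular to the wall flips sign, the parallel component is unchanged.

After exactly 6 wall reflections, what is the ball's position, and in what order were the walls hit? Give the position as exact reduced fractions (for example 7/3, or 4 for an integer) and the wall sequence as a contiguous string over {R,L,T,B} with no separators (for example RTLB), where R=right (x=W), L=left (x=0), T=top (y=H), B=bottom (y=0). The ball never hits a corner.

1. t=1 → B at (5,0); v=(3,1)
2. t=1 → R at (8,1); v=(-3,1)
3. t=8/3 → L at (0,11/3); v=(3,1)
4. t=4/3 → T at (4,5); v=(3,-1)
5. t=4/3 → R at (8,11/3); v=(-3,-1)
6. t=8/3 → L at (0,1); v=(3,-1)

Final position: (0,1)
Wall sequence: BRLTRL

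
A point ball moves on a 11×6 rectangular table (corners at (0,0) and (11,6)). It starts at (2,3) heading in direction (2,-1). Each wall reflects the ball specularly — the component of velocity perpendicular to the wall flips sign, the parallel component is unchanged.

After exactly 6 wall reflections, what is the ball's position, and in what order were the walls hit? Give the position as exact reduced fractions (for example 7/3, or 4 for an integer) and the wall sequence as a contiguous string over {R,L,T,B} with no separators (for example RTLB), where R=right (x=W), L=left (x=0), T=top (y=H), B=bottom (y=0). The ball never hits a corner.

1. t=3 → B at (8,0); v=(2,1)
2. t=3/2 → R at (11,3/2); v=(-2,1)
3. t=9/2 → T at (2,6); v=(-2,-1)
4. t=1 → L at (0,5); v=(2,-1)
5. t=5 → B at (10,0); v=(2,1)
6. t=1/2 → R at (11,1/2); v=(-2,1)

Final position: (11,1/2)
Wall sequence: BRTLBR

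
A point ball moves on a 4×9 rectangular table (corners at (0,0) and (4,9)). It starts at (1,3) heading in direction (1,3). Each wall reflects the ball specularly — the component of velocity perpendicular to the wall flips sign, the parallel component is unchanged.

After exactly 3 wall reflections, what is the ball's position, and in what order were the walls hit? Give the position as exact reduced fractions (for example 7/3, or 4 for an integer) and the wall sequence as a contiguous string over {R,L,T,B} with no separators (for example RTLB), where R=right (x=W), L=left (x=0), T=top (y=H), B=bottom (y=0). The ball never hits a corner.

1. t=2 → T at (3,9); v=(1,-3)
2. t=1 → R at (4,6); v=(-1,-3)
3. t=2 → B at (2,0); v=(-1,3)

Final position: (2,0)
Wall sequence: TRB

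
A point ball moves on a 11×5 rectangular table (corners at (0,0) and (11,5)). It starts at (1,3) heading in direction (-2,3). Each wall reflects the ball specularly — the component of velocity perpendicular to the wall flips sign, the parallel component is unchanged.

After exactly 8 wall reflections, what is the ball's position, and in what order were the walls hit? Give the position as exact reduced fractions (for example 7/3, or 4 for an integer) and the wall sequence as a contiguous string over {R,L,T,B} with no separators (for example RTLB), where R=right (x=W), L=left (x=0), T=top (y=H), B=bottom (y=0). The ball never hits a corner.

Final position: (5,0)
Wall sequence: LTBTBRTB

1. t=1/2 → L at (0,9/2); v=(2,3)
2. t=1/6 → T at (1/3,5); v=(2,-3)
3. t=5/3 → B at (11/3,0); v=(2,3)
4. t=5/3 → T at (7,5); v=(2,-3)
5. t=5/3 → B at (31/3,0); v=(2,3)
6. t=1/3 → R at (11,1); v=(-2,3)
7. t=4/3 → T at (25/3,5); v=(-2,-3)
8. t=5/3 → B at (5,0); v=(-2,3)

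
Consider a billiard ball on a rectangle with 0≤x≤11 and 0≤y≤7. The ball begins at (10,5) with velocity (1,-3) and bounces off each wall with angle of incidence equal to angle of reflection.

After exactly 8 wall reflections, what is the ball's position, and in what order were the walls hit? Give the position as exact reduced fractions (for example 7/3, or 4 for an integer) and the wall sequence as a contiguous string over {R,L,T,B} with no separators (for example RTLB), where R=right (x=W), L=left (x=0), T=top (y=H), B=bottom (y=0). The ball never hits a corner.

1. t=1 → R at (11,2); v=(-1,-3)
2. t=2/3 → B at (31/3,0); v=(-1,3)
3. t=7/3 → T at (8,7); v=(-1,-3)
4. t=7/3 → B at (17/3,0); v=(-1,3)
5. t=7/3 → T at (10/3,7); v=(-1,-3)
6. t=7/3 → B at (1,0); v=(-1,3)
7. t=1 → L at (0,3); v=(1,3)
8. t=4/3 → T at (4/3,7); v=(1,-3)

Final position: (4/3,7)
Wall sequence: RBTBTBLT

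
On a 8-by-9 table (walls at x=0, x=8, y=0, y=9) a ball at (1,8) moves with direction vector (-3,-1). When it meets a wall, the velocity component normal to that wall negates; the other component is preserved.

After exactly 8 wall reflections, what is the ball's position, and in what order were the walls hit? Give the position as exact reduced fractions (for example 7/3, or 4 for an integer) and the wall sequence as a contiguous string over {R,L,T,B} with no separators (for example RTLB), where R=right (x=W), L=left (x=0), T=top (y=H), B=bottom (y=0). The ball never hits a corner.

1. t=1/3 → L at (0,23/3); v=(3,-1)
2. t=8/3 → R at (8,5); v=(-3,-1)
3. t=8/3 → L at (0,7/3); v=(3,-1)
4. t=7/3 → B at (7,0); v=(3,1)
5. t=1/3 → R at (8,1/3); v=(-3,1)
6. t=8/3 → L at (0,3); v=(3,1)
7. t=8/3 → R at (8,17/3); v=(-3,1)
8. t=8/3 → L at (0,25/3); v=(3,1)

Final position: (0,25/3)
Wall sequence: LRLBRLRL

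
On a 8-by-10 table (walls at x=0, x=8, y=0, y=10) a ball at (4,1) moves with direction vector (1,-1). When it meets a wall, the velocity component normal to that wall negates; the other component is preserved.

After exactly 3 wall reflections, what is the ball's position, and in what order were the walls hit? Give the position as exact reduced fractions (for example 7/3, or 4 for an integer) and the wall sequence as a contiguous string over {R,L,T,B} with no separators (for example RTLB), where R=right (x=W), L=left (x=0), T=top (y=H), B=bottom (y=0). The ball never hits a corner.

1. t=1 → B at (5,0); v=(1,1)
2. t=3 → R at (8,3); v=(-1,1)
3. t=7 → T at (1,10); v=(-1,-1)

Final position: (1,10)
Wall sequence: BRT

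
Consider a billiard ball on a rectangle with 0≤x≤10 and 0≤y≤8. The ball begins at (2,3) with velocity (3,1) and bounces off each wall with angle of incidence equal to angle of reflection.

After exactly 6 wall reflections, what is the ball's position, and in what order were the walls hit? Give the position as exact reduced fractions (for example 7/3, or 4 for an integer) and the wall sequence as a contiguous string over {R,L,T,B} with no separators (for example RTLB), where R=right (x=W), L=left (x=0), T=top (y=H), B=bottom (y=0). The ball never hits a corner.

Final position: (1,0)
Wall sequence: RTLRLB

1. t=8/3 → R at (10,17/3); v=(-3,1)
2. t=7/3 → T at (3,8); v=(-3,-1)
3. t=1 → L at (0,7); v=(3,-1)
4. t=10/3 → R at (10,11/3); v=(-3,-1)
5. t=10/3 → L at (0,1/3); v=(3,-1)
6. t=1/3 → B at (1,0); v=(3,1)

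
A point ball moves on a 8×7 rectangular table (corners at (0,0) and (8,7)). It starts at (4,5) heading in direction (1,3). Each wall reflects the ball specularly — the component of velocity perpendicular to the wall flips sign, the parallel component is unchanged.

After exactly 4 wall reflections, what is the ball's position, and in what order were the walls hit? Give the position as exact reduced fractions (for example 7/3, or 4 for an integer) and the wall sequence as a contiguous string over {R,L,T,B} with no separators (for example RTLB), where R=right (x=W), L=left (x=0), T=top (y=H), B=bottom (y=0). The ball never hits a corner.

Final position: (20/3,7)
Wall sequence: TBRT

1. t=2/3 → T at (14/3,7); v=(1,-3)
2. t=7/3 → B at (7,0); v=(1,3)
3. t=1 → R at (8,3); v=(-1,3)
4. t=4/3 → T at (20/3,7); v=(-1,-3)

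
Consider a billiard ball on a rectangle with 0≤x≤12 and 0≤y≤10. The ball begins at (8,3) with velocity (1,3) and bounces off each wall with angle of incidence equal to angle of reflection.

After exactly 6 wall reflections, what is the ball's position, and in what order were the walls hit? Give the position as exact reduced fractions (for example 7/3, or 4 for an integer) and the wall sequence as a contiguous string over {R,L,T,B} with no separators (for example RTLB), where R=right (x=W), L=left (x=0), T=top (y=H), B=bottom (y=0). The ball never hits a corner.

Final position: (1/3,10)
Wall sequence: TRBTBT

1. t=7/3 → T at (31/3,10); v=(1,-3)
2. t=5/3 → R at (12,5); v=(-1,-3)
3. t=5/3 → B at (31/3,0); v=(-1,3)
4. t=10/3 → T at (7,10); v=(-1,-3)
5. t=10/3 → B at (11/3,0); v=(-1,3)
6. t=10/3 → T at (1/3,10); v=(-1,-3)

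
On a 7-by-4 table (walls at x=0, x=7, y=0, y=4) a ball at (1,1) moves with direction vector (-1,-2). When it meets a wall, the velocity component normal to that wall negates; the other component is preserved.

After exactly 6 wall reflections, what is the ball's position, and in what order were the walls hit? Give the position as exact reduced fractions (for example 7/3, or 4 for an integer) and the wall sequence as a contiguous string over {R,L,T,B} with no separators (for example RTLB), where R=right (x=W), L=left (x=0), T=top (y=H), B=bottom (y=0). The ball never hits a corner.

1. t=1/2 → B at (1/2,0); v=(-1,2)
2. t=1/2 → L at (0,1); v=(1,2)
3. t=3/2 → T at (3/2,4); v=(1,-2)
4. t=2 → B at (7/2,0); v=(1,2)
5. t=2 → T at (11/2,4); v=(1,-2)
6. t=3/2 → R at (7,1); v=(-1,-2)

Final position: (7,1)
Wall sequence: BLTBTR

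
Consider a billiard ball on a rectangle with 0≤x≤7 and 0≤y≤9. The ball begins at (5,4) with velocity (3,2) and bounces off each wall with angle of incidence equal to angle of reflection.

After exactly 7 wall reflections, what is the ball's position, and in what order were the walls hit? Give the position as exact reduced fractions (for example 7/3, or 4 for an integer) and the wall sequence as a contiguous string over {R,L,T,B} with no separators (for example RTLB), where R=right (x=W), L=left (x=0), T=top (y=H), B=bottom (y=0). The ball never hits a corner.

Final position: (7,6)
Wall sequence: RTLRBLR

1. t=2/3 → R at (7,16/3); v=(-3,2)
2. t=11/6 → T at (3/2,9); v=(-3,-2)
3. t=1/2 → L at (0,8); v=(3,-2)
4. t=7/3 → R at (7,10/3); v=(-3,-2)
5. t=5/3 → B at (2,0); v=(-3,2)
6. t=2/3 → L at (0,4/3); v=(3,2)
7. t=7/3 → R at (7,6); v=(-3,2)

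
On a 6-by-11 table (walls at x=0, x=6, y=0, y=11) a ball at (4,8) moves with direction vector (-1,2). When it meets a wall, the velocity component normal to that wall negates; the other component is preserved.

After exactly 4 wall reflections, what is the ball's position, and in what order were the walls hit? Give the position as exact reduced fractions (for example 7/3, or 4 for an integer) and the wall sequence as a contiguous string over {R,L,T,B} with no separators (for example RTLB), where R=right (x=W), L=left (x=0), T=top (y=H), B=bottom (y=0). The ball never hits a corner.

1. t=3/2 → T at (5/2,11); v=(-1,-2)
2. t=5/2 → L at (0,6); v=(1,-2)
3. t=3 → B at (3,0); v=(1,2)
4. t=3 → R at (6,6); v=(-1,2)

Final position: (6,6)
Wall sequence: TLBR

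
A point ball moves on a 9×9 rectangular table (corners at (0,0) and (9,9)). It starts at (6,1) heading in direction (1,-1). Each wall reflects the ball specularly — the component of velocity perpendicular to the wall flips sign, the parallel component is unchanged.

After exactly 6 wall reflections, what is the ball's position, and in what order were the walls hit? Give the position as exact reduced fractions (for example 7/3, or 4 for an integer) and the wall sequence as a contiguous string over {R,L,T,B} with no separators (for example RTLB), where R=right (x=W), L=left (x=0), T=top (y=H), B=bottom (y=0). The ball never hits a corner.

Final position: (9,2)
Wall sequence: BRTLBR

1. t=1 → B at (7,0); v=(1,1)
2. t=2 → R at (9,2); v=(-1,1)
3. t=7 → T at (2,9); v=(-1,-1)
4. t=2 → L at (0,7); v=(1,-1)
5. t=7 → B at (7,0); v=(1,1)
6. t=2 → R at (9,2); v=(-1,1)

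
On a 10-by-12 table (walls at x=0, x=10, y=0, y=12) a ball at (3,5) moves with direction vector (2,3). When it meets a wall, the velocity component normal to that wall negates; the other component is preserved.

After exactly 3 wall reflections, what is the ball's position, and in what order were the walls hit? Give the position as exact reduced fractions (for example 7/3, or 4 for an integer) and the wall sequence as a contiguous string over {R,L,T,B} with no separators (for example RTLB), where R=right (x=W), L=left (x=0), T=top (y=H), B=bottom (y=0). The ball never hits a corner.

1. t=7/3 → T at (23/3,12); v=(2,-3)
2. t=7/6 → R at (10,17/2); v=(-2,-3)
3. t=17/6 → B at (13/3,0); v=(-2,3)

Final position: (13/3,0)
Wall sequence: TRB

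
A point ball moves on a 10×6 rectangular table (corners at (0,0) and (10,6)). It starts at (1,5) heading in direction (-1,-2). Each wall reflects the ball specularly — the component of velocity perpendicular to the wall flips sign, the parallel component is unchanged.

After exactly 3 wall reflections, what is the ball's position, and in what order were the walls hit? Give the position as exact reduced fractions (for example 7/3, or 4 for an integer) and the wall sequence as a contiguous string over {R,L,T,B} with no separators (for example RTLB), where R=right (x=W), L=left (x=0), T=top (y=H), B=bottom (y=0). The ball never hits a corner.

Final position: (9/2,6)
Wall sequence: LBT

1. t=1 → L at (0,3); v=(1,-2)
2. t=3/2 → B at (3/2,0); v=(1,2)
3. t=3 → T at (9/2,6); v=(1,-2)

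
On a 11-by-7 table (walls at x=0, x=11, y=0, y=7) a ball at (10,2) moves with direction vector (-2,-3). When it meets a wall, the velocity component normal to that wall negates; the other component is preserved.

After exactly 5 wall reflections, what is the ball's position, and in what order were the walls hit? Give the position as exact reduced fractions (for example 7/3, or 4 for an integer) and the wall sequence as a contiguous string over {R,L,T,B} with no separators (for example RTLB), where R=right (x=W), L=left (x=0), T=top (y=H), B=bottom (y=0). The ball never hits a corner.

1. t=2/3 → B at (26/3,0); v=(-2,3)
2. t=7/3 → T at (4,7); v=(-2,-3)
3. t=2 → L at (0,1); v=(2,-3)
4. t=1/3 → B at (2/3,0); v=(2,3)
5. t=7/3 → T at (16/3,7); v=(2,-3)

Final position: (16/3,7)
Wall sequence: BTLBT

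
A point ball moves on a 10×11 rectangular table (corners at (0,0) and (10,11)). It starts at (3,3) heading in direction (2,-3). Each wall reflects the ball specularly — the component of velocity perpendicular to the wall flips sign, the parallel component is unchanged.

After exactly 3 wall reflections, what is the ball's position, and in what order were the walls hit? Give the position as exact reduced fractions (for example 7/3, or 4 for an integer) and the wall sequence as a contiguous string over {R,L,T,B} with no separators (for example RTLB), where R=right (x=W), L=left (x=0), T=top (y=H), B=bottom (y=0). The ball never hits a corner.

1. t=1 → B at (5,0); v=(2,3)
2. t=5/2 → R at (10,15/2); v=(-2,3)
3. t=7/6 → T at (23/3,11); v=(-2,-3)

Final position: (23/3,11)
Wall sequence: BRT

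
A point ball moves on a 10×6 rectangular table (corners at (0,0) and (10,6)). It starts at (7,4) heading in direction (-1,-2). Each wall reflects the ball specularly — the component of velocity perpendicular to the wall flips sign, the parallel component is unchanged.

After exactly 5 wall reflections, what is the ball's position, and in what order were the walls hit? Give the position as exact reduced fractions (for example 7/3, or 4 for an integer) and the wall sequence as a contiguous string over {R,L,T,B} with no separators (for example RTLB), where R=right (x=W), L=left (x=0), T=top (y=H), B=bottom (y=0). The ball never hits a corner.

Final position: (4,6)
Wall sequence: BTLBT

1. t=2 → B at (5,0); v=(-1,2)
2. t=3 → T at (2,6); v=(-1,-2)
3. t=2 → L at (0,2); v=(1,-2)
4. t=1 → B at (1,0); v=(1,2)
5. t=3 → T at (4,6); v=(1,-2)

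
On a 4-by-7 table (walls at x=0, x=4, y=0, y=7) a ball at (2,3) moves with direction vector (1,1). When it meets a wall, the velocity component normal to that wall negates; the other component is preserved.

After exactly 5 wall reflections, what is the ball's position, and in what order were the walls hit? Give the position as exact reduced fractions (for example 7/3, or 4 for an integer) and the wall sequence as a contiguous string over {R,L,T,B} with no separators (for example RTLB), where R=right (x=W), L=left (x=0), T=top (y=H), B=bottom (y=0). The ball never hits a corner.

1. t=2 → R at (4,5); v=(-1,1)
2. t=2 → T at (2,7); v=(-1,-1)
3. t=2 → L at (0,5); v=(1,-1)
4. t=4 → R at (4,1); v=(-1,-1)
5. t=1 → B at (3,0); v=(-1,1)

Final position: (3,0)
Wall sequence: RTLRB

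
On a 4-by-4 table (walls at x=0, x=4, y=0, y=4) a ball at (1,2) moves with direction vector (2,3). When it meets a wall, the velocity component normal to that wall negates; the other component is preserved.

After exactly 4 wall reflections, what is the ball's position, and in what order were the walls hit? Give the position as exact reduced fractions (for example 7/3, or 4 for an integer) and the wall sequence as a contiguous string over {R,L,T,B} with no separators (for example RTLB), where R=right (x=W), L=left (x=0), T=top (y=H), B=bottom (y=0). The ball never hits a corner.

1. t=2/3 → T at (7/3,4); v=(2,-3)
2. t=5/6 → R at (4,3/2); v=(-2,-3)
3. t=1/2 → B at (3,0); v=(-2,3)
4. t=4/3 → T at (1/3,4); v=(-2,-3)

Final position: (1/3,4)
Wall sequence: TRBT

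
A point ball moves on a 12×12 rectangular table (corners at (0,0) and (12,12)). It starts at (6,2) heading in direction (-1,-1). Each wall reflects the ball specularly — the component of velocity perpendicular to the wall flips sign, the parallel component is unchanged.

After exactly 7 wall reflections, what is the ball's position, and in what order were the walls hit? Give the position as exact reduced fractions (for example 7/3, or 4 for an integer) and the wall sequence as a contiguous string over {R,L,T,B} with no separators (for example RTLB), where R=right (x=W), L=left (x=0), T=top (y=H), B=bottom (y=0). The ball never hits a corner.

Final position: (8,12)
Wall sequence: BLTRBLT

1. t=2 → B at (4,0); v=(-1,1)
2. t=4 → L at (0,4); v=(1,1)
3. t=8 → T at (8,12); v=(1,-1)
4. t=4 → R at (12,8); v=(-1,-1)
5. t=8 → B at (4,0); v=(-1,1)
6. t=4 → L at (0,4); v=(1,1)
7. t=8 → T at (8,12); v=(1,-1)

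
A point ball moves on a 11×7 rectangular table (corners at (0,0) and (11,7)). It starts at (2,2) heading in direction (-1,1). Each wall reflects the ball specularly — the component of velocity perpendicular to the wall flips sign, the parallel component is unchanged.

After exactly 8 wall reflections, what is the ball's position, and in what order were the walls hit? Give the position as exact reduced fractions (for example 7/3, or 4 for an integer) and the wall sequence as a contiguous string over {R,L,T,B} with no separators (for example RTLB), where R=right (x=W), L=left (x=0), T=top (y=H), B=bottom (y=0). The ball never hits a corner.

Final position: (9,7)
Wall sequence: LTBRTLBT

1. t=2 → L at (0,4); v=(1,1)
2. t=3 → T at (3,7); v=(1,-1)
3. t=7 → B at (10,0); v=(1,1)
4. t=1 → R at (11,1); v=(-1,1)
5. t=6 → T at (5,7); v=(-1,-1)
6. t=5 → L at (0,2); v=(1,-1)
7. t=2 → B at (2,0); v=(1,1)
8. t=7 → T at (9,7); v=(1,-1)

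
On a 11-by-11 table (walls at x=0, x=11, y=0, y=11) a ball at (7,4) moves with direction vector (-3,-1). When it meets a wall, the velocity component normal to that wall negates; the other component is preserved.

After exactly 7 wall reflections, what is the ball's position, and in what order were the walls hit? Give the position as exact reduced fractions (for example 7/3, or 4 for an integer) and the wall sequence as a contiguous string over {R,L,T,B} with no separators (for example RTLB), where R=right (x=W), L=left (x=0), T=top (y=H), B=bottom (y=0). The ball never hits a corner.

Final position: (0,9)
Wall sequence: LBRLRTL

1. t=7/3 → L at (0,5/3); v=(3,-1)
2. t=5/3 → B at (5,0); v=(3,1)
3. t=2 → R at (11,2); v=(-3,1)
4. t=11/3 → L at (0,17/3); v=(3,1)
5. t=11/3 → R at (11,28/3); v=(-3,1)
6. t=5/3 → T at (6,11); v=(-3,-1)
7. t=2 → L at (0,9); v=(3,-1)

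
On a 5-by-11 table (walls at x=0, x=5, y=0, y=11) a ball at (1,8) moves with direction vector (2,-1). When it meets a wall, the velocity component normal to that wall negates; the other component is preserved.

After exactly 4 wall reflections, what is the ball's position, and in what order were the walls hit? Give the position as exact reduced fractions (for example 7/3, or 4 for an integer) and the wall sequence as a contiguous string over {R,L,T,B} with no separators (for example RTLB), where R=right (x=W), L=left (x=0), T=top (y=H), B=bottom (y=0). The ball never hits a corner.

Final position: (3,0)
Wall sequence: RLRB

1. t=2 → R at (5,6); v=(-2,-1)
2. t=5/2 → L at (0,7/2); v=(2,-1)
3. t=5/2 → R at (5,1); v=(-2,-1)
4. t=1 → B at (3,0); v=(-2,1)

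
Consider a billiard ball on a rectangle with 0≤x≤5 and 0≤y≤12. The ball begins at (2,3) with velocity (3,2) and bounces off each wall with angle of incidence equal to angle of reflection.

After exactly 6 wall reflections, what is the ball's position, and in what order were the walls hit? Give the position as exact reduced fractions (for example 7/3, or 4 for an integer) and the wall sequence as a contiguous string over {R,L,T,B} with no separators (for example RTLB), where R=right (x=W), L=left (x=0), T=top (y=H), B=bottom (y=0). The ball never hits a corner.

Final position: (5,17/3)
Wall sequence: RLRTLR

1. t=1 → R at (5,5); v=(-3,2)
2. t=5/3 → L at (0,25/3); v=(3,2)
3. t=5/3 → R at (5,35/3); v=(-3,2)
4. t=1/6 → T at (9/2,12); v=(-3,-2)
5. t=3/2 → L at (0,9); v=(3,-2)
6. t=5/3 → R at (5,17/3); v=(-3,-2)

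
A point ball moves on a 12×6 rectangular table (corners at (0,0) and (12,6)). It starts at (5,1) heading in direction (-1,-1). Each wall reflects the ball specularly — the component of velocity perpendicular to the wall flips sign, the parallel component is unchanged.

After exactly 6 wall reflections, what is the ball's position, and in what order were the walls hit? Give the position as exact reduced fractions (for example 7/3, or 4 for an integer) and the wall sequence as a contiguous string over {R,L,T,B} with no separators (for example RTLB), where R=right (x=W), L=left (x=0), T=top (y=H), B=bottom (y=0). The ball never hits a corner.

1. t=1 → B at (4,0); v=(-1,1)
2. t=4 → L at (0,4); v=(1,1)
3. t=2 → T at (2,6); v=(1,-1)
4. t=6 → B at (8,0); v=(1,1)
5. t=4 → R at (12,4); v=(-1,1)
6. t=2 → T at (10,6); v=(-1,-1)

Final position: (10,6)
Wall sequence: BLTBRT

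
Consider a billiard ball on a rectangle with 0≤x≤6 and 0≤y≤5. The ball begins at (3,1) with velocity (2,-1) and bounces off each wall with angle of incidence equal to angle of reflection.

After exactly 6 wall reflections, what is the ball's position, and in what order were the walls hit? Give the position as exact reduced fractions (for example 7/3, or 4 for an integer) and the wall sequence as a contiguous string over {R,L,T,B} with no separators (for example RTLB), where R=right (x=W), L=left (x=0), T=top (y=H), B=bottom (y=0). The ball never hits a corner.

Final position: (0,1/2)
Wall sequence: BRLTRL

1. t=1 → B at (5,0); v=(2,1)
2. t=1/2 → R at (6,1/2); v=(-2,1)
3. t=3 → L at (0,7/2); v=(2,1)
4. t=3/2 → T at (3,5); v=(2,-1)
5. t=3/2 → R at (6,7/2); v=(-2,-1)
6. t=3 → L at (0,1/2); v=(2,-1)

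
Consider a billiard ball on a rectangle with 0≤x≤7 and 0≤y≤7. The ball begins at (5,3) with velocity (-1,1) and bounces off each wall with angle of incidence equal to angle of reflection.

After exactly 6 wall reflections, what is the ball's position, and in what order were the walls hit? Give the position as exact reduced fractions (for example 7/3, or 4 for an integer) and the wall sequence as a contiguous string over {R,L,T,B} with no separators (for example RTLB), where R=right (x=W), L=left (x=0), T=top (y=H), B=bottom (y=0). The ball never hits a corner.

1. t=4 → T at (1,7); v=(-1,-1)
2. t=1 → L at (0,6); v=(1,-1)
3. t=6 → B at (6,0); v=(1,1)
4. t=1 → R at (7,1); v=(-1,1)
5. t=6 → T at (1,7); v=(-1,-1)
6. t=1 → L at (0,6); v=(1,-1)

Final position: (0,6)
Wall sequence: TLBRTL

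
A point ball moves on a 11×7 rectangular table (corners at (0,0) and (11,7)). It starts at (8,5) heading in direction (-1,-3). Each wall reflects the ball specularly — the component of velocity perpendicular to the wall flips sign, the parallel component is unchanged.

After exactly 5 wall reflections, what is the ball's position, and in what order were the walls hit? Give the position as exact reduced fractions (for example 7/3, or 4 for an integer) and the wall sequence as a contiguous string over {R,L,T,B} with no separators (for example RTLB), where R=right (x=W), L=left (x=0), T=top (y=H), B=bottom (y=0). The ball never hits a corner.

Final position: (2/3,7)
Wall sequence: BTBLT

1. t=5/3 → B at (19/3,0); v=(-1,3)
2. t=7/3 → T at (4,7); v=(-1,-3)
3. t=7/3 → B at (5/3,0); v=(-1,3)
4. t=5/3 → L at (0,5); v=(1,3)
5. t=2/3 → T at (2/3,7); v=(1,-3)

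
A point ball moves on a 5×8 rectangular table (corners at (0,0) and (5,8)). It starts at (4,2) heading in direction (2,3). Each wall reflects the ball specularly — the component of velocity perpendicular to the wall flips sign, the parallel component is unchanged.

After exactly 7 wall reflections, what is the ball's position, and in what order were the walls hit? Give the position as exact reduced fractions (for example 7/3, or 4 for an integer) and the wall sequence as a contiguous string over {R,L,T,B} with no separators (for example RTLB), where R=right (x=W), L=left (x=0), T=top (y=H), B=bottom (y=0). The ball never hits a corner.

Final position: (0,6)
Wall sequence: RTLBRTL

1. t=1/2 → R at (5,7/2); v=(-2,3)
2. t=3/2 → T at (2,8); v=(-2,-3)
3. t=1 → L at (0,5); v=(2,-3)
4. t=5/3 → B at (10/3,0); v=(2,3)
5. t=5/6 → R at (5,5/2); v=(-2,3)
6. t=11/6 → T at (4/3,8); v=(-2,-3)
7. t=2/3 → L at (0,6); v=(2,-3)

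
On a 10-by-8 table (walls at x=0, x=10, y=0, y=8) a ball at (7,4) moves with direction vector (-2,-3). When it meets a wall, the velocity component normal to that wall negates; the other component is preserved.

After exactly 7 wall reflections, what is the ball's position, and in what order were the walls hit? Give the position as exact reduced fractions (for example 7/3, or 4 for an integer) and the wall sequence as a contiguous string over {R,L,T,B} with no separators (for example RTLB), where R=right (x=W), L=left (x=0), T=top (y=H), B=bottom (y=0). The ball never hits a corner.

Final position: (3,0)
Wall sequence: BLTBRTB

1. t=4/3 → B at (13/3,0); v=(-2,3)
2. t=13/6 → L at (0,13/2); v=(2,3)
3. t=1/2 → T at (1,8); v=(2,-3)
4. t=8/3 → B at (19/3,0); v=(2,3)
5. t=11/6 → R at (10,11/2); v=(-2,3)
6. t=5/6 → T at (25/3,8); v=(-2,-3)
7. t=8/3 → B at (3,0); v=(-2,3)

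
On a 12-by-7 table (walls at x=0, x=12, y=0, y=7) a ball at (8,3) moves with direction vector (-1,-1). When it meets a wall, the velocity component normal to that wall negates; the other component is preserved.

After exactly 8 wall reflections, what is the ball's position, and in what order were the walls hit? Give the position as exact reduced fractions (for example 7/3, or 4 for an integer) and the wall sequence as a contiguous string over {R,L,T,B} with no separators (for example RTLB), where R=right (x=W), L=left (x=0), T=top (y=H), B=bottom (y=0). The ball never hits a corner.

1. t=3 → B at (5,0); v=(-1,1)
2. t=5 → L at (0,5); v=(1,1)
3. t=2 → T at (2,7); v=(1,-1)
4. t=7 → B at (9,0); v=(1,1)
5. t=3 → R at (12,3); v=(-1,1)
6. t=4 → T at (8,7); v=(-1,-1)
7. t=7 → B at (1,0); v=(-1,1)
8. t=1 → L at (0,1); v=(1,1)

Final position: (0,1)
Wall sequence: BLTBRTBL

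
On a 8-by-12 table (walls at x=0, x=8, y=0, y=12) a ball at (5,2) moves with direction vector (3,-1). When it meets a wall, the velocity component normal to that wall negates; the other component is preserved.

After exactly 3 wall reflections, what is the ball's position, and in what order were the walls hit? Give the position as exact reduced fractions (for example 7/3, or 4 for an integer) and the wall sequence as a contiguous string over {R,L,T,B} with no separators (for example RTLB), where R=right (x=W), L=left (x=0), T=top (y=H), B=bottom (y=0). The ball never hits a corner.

1. t=1 → R at (8,1); v=(-3,-1)
2. t=1 → B at (5,0); v=(-3,1)
3. t=5/3 → L at (0,5/3); v=(3,1)

Final position: (0,5/3)
Wall sequence: RBL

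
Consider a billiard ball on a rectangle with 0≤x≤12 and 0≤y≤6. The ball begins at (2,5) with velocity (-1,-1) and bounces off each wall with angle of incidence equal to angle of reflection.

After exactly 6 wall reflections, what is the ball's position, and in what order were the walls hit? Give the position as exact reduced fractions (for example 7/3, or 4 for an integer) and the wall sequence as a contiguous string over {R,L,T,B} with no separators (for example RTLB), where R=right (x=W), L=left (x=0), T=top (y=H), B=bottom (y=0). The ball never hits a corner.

Final position: (3,6)
Wall sequence: LBTRBT

1. t=2 → L at (0,3); v=(1,-1)
2. t=3 → B at (3,0); v=(1,1)
3. t=6 → T at (9,6); v=(1,-1)
4. t=3 → R at (12,3); v=(-1,-1)
5. t=3 → B at (9,0); v=(-1,1)
6. t=6 → T at (3,6); v=(-1,-1)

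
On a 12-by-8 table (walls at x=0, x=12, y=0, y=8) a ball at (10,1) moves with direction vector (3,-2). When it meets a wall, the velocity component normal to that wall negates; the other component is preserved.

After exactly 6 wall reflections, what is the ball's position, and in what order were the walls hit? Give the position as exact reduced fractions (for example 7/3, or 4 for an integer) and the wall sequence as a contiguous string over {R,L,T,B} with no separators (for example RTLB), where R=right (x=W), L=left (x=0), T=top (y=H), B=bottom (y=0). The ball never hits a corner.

Final position: (12,1/3)
Wall sequence: BRTLBR

1. t=1/2 → B at (23/2,0); v=(3,2)
2. t=1/6 → R at (12,1/3); v=(-3,2)
3. t=23/6 → T at (1/2,8); v=(-3,-2)
4. t=1/6 → L at (0,23/3); v=(3,-2)
5. t=23/6 → B at (23/2,0); v=(3,2)
6. t=1/6 → R at (12,1/3); v=(-3,2)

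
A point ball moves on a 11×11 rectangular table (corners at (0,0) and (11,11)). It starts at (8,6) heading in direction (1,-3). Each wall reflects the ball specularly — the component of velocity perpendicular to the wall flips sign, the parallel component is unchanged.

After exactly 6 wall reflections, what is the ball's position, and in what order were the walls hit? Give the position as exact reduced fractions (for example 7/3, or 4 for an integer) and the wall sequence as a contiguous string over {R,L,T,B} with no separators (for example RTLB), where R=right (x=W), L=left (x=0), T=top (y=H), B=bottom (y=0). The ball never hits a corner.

1. t=2 → B at (10,0); v=(1,3)
2. t=1 → R at (11,3); v=(-1,3)
3. t=8/3 → T at (25/3,11); v=(-1,-3)
4. t=11/3 → B at (14/3,0); v=(-1,3)
5. t=11/3 → T at (1,11); v=(-1,-3)
6. t=1 → L at (0,8); v=(1,-3)

Final position: (0,8)
Wall sequence: BRTBTL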